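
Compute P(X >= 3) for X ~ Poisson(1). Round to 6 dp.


P(X>=3) = 1 - P(X<=2) = 1 - (e^(-1)*1^0/0! + e^(-1)*1^1/1! + e^(-1)*1^2/2!)
≈ 1 - (0.3678794412 + 0.3678794412 + 0.1839397206)
= 1 - 0.9196986030 = 0.0803013970
≈ 0.080301

0.080301


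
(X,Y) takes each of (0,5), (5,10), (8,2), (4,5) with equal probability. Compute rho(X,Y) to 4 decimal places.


Cov(X,Y) = -1.8750, Var(X) = 8.1875, Var(Y) = 8.2500
rho = Cov/(sqrt(VarX)*sqrt(VarY)) = -0.2281

-0.2281


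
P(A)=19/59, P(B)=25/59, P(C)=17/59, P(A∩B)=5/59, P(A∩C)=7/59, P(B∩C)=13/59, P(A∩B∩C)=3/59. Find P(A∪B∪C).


P(A∪B∪C) = P(A)+P(B)+P(C) - P(AB)-P(AC)-P(BC) + P(ABC)
= 19/59+25/59+17/59 - 5/59-7/59-13/59 + 3/59
= 39/59

39/59


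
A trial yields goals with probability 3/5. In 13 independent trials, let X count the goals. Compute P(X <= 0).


P(X<=0) = P(X=0)
= 8192/1220703125
= 8192/1220703125

8192/1220703125


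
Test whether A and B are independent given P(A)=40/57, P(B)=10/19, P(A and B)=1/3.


P(A)*P(B) = 40/57*10/19 = 400/1083
P(A∩B) = 1/3 != 400/1083, so not independent

No, A and B are not independent


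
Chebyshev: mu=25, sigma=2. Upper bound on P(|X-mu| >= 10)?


k = 10/2 = 5
Chebyshev: P(|X-mu| >= k*sigma) <= 1/k^2 = 1/5^2 = 1/25

1/25


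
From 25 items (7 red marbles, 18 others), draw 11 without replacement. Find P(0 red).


P(X=0) = C(7,0)*C(18,11) / C(25,11)
= 1*31824 / 4457400
= 31824/4457400 = 78/10925

78/10925


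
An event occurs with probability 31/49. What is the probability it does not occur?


P(A') = 1 - P(A) = 1 - 31/49 = 18/49

18/49


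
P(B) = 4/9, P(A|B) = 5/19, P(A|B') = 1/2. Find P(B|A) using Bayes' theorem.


P(A) = P(A|B)P(B) + P(A|B')P(B') = 5/19*4/9 + 1/2*5/9 = 15/38
P(B|A) = P(A|B)P(B)/P(A) = (20/171)/(15/38) = 8/27

8/27


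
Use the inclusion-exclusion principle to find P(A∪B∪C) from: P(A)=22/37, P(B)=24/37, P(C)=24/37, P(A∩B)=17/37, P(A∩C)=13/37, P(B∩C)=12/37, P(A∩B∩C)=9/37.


P(A∪B∪C) = P(A)+P(B)+P(C) - P(AB)-P(AC)-P(BC) + P(ABC)
= 22/37+24/37+24/37 - 17/37-13/37-12/37 + 9/37
= 1

1


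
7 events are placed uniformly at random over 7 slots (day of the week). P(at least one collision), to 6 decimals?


P(all different) = prod((7-i)/7 for i=0..6) = 0.006120
P(at least one match) = 1 - 0.006120 = 0.993880

0.993880


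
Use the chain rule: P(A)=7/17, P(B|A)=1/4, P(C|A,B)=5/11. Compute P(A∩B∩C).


P(A∩B∩C) = P(A) * P(B|A) * P(C|A∩B)
= 7/17 * 1/4 * 5/11
= 7/68 * 5/11 = 35/748

35/748


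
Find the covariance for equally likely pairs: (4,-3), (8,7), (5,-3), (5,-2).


E[X]=11/2, E[Y]=-1/4, E[XY]=19/4
Cov(X,Y) = E[XY] - E[X]E[Y] = 19/4 - 11/2*-1/4 = 49/8

49/8


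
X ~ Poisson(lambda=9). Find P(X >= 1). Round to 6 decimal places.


P(X>=1) = 1 - P(X<=0) = 1 - (e^(-9)*9^0/0!)
≈ 1 - 0.0001234098 = 0.9998765902
≈ 0.999877

0.999877


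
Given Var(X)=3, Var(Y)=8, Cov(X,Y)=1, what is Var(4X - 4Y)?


Var(4X - 4Y) = 4^2*Var(X) + (-4)^2*Var(Y) + 2*4*(-4)*Cov(X,Y)
= 16*3 + 16*8 - 32*1
= 48 + 128 - 32 = 144

144


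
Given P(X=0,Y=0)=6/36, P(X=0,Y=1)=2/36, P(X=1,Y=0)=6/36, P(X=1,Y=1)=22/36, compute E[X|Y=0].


P(Y=0) = 12/36
E[X|Y=0] = (0*6 + 1*6)/12 = 6/12 = 1/2

1/2


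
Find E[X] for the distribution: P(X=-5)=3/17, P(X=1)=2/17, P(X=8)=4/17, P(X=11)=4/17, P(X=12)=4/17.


E[X] = sum(x * P(x))
= -5*3/17 + 1*2/17 + 8*4/17 + 11*4/17 + 12*4/17
= 111/17

111/17


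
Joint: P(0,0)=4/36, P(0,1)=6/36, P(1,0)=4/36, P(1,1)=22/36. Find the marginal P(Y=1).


P(Y=1) = P(0,1)+P(1,1) = 6/36 + 22/36 = 28/36 = 7/9

7/9


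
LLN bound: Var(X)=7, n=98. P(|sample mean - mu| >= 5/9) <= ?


Var(Xbar) = Var(X)/n = 7/98
Chebyshev: P(|Xbar-mu| >= 5/9) <= Var(Xbar)/(5/9)^2 = (1/14)/(25/81) = 81/350

81/350


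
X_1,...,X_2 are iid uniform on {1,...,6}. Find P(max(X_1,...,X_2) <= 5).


P(max <= 5) = P(all X_i <= 5) = (P(X_1 <= 5))^2
= (5/6)^2 = 25/36

25/36


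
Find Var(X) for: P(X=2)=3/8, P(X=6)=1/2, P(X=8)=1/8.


E[X] = 19/4, E[X^2] = 55/2
Var(X) = E[X^2] - (E[X])^2 = 55/2 - (19/4)^2 = 79/16

79/16


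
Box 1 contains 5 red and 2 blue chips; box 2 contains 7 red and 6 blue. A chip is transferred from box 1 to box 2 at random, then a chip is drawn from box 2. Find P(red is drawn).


P(transfer red) = 5/7; P(transfer blue) = 2/7
If red transferred: Urn II has 8 red of 14, so P(red|red moved) = 4/7
If blue transferred: Urn II has 7 red of 14, so P(red|blue moved) = 1/2
By total probability: P(red) = 5/7*4/7 + 2/7*1/2 = 27/49

27/49


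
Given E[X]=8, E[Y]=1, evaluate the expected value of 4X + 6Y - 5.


E[4X + 6Y - 5] = 4*E[X] + 6*E[Y] - 5
= (4)*(8) + (6)*(1) + (-5)
= 32 + 6 - 5 = 33

33


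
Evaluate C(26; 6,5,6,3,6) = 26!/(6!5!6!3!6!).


26! = 403291461126605635584000000
Denominator: 6!=720 * 5!=120 * 6!=720 * 3!=6 * 6!=720
Coefficient = 403291461126605635584000000 / 268738560000 = 1500683270486400

1500683270486400


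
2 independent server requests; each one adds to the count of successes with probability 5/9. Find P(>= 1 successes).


P(at least one) = 1 - P(none)
P(none) = (1 - 5/9)^2 = (4/9)^2 = 16/81
P(at least one) = 1 - 16/81 = 65/81

65/81


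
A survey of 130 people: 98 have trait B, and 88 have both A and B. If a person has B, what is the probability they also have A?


P(A|B) = P(A∩B)/P(B) = (88/130)/(98/130) = 88/98 = 44/49

44/49


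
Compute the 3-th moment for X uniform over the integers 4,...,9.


E[X^3] = (1/6) * sum(x^3 for x=4..9)
= 1989/6 = 663/2

663/2


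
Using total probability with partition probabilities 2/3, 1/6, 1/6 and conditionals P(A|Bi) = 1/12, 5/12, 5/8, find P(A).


P(A) = P(A|B1)P(B1) + P(A|B2)P(B2) + P(A|B3)P(B3)
= 1/12*2/3 + 5/12*1/6 + 5/8*1/6
= 1/18 + 5/72 + 5/48 = 11/48

11/48


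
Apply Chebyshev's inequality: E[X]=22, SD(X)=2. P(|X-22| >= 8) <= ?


k = 8/2 = 4
Chebyshev: P(|X-mu| >= k*sigma) <= 1/k^2 = 1/4^2 = 1/16

1/16


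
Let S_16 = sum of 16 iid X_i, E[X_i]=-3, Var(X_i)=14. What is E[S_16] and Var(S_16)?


E[S_n] = n*mu = 16*-3 = -48
Var(S_n) = n*sigma^2 = 16*14 = 224

E[S_16]=-48, Var(S_16)=224


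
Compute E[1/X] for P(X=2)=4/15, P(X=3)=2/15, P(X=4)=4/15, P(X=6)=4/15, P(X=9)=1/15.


E[1/X] = sum(g(x)*P(x))
= 1/2*4/15 + 1/3*2/15 + 1/4*4/15 + 1/6*4/15 + 1/9*1/15
= 8/27

8/27


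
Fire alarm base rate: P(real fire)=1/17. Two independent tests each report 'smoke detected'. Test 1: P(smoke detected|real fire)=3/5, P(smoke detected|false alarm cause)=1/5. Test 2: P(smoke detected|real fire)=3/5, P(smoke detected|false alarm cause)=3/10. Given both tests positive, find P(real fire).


After test 1: P(+) = 3/5*1/17 + 1/5*16/17 = 19/85
P(B|+) = (3/85)/(19/85) = 3/19
After test 2 (use post1 as new prior): P(+) = 3/5*3/19 + 3/10*16/19 = 33/95
P(B|+,+) = (9/95)/(33/95) = 3/11

3/11


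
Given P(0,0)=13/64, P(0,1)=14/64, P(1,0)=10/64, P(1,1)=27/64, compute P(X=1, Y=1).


Read from table: P(X=1, Y=1) = 27/64

27/64


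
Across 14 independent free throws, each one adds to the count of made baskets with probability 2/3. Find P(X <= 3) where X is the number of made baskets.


P(X<=3) = P(X=0) + P(X=1) + P(X=2) + P(X=3)
= 1/4782969 + 28/4782969 + 364/4782969 + 2912/4782969
= 3305/4782969

3305/4782969


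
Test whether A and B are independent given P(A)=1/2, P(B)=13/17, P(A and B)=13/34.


P(A)*P(B) = 1/2*13/17 = 13/34
P(A∩B) = 13/34, which equals P(A)P(B), so independent

Yes, A and B are independent


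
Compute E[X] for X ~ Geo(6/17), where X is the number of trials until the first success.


For geometric (trials until first success), E[X] = 1/p = 1/(6/17) = 17/6

17/6


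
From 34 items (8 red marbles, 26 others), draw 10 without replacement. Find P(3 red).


P(X=3) = C(8,3)*C(26,7) / C(34,10)
= 56*657800 / 131128140
= 36836800/131128140 = 12880/45849

12880/45849


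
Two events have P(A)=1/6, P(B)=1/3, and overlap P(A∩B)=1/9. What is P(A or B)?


P(A∪B) = P(A) + P(B) - P(A∩B)
= 1/6 + 1/3 - 1/9 = 7/18

7/18


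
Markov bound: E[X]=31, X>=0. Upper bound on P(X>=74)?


Markov: P(X >= a) <= E[X]/a
P(X >= 74) <= 31/74

31/74


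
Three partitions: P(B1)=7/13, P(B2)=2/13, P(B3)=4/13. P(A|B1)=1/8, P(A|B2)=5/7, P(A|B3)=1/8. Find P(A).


P(A) = P(A|B1)P(B1) + P(A|B2)P(B2) + P(A|B3)P(B3)
= 1/8*7/13 + 5/7*2/13 + 1/8*4/13
= 7/104 + 10/91 + 1/26 = 157/728

157/728


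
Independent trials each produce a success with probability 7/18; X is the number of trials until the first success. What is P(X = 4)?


P(X=4) = (1-p)^3 * p = (11/18)^3 * 7/18
= 1331/5832 * 7/18 = 9317/104976

9317/104976


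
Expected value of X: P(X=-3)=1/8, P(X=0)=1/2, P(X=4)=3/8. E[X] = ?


E[X] = sum(x * P(x))
= -3*1/8 + 0*1/2 + 4*3/8
= 9/8

9/8


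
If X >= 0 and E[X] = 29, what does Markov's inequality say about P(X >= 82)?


Markov: P(X >= a) <= E[X]/a
P(X >= 82) <= 29/82

29/82


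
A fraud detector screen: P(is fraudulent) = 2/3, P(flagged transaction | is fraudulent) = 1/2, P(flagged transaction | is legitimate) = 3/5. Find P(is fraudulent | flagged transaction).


P(A) = P(A|B)P(B) + P(A|B')P(B') = 1/2*2/3 + 3/5*1/3 = 8/15
P(B|A) = P(A|B)P(B)/P(A) = (1/3)/(8/15) = 5/8

5/8


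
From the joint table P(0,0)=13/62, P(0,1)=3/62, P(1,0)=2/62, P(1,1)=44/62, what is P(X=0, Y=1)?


Read from table: P(X=0, Y=1) = 3/62

3/62


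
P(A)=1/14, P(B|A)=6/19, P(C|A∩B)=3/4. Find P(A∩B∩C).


P(A∩B∩C) = P(A) * P(B|A) * P(C|A∩B)
= 1/14 * 6/19 * 3/4
= 3/133 * 3/4 = 9/532

9/532


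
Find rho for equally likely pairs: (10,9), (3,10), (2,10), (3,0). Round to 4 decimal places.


Cov(X,Y) = 2.3750, Var(X) = 10.2500, Var(Y) = 17.6875
rho = Cov/(sqrt(VarX)*sqrt(VarY)) = 0.1764

0.1764


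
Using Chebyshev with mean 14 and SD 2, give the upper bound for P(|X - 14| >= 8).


k = 8/2 = 4
Chebyshev: P(|X-mu| >= k*sigma) <= 1/k^2 = 1/4^2 = 1/16

1/16


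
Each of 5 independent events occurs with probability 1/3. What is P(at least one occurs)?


P(at least one) = 1 - P(none)
P(none) = (1 - 1/3)^5 = (2/3)^5 = 32/243
P(at least one) = 1 - 32/243 = 211/243

211/243


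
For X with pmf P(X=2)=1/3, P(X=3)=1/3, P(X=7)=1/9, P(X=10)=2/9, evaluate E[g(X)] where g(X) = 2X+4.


E[2X+4] = sum(g(x)*P(x))
= 8*1/3 + 10*1/3 + 18*1/9 + 24*2/9
= 40/3

40/3


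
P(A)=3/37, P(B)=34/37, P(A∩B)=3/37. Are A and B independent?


P(A)*P(B) = 3/37*34/37 = 102/1369
P(A∩B) = 3/37 != 102/1369, so not independent

No, A and B are not independent


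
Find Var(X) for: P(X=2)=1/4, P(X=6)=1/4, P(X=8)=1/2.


E[X] = 6, E[X^2] = 42
Var(X) = E[X^2] - (E[X])^2 = 42 - (6)^2 = 6

6


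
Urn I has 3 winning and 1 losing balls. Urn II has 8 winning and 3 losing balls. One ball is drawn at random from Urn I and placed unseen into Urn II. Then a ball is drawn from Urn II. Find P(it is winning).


P(transfer winning) = 3/4; P(transfer losing) = 1/4
If winning transferred: Urn II has 9 winning of 12, so P(winning|winning moved) = 3/4
If losing transferred: Urn II has 8 winning of 12, so P(winning|losing moved) = 2/3
By total probability: P(winning) = 3/4*3/4 + 1/4*2/3 = 35/48

35/48


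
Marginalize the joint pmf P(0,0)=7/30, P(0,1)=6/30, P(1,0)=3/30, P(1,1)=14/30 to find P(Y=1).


P(Y=1) = P(0,1)+P(1,1) = 6/30 + 14/30 = 20/30 = 2/3

2/3


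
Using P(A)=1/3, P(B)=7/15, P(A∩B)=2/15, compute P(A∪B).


P(A∪B) = P(A) + P(B) - P(A∩B)
= 1/3 + 7/15 - 2/15 = 2/3

2/3


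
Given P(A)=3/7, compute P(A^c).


P(A') = 1 - P(A) = 1 - 3/7 = 4/7

4/7


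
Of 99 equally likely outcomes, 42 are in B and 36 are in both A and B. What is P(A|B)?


P(A|B) = P(A∩B)/P(B) = (36/99)/(42/99) = 36/42 = 6/7

6/7


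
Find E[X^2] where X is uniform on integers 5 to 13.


E[X^2] = (1/9) * sum(x^2 for x=5..13)
= 789/9 = 263/3

263/3


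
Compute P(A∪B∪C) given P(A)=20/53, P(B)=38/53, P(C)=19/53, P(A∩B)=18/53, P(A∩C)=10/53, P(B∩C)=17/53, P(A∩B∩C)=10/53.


P(A∪B∪C) = P(A)+P(B)+P(C) - P(AB)-P(AC)-P(BC) + P(ABC)
= 20/53+38/53+19/53 - 18/53-10/53-17/53 + 10/53
= 42/53

42/53


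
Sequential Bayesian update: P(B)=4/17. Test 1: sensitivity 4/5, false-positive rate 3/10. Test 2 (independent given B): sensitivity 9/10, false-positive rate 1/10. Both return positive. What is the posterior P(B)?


After test 1: P(+) = 4/5*4/17 + 3/10*13/17 = 71/170
P(B|+) = (16/85)/(71/170) = 32/71
After test 2 (use post1 as new prior): P(+) = 9/10*32/71 + 1/10*39/71 = 327/710
P(B|+,+) = (144/355)/(327/710) = 96/109

96/109


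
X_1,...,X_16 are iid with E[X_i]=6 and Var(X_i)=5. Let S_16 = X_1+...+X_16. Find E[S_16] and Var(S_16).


E[S_n] = n*mu = 16*6 = 96
Var(S_n) = n*sigma^2 = 16*5 = 80

E[S_16]=96, Var(S_16)=80


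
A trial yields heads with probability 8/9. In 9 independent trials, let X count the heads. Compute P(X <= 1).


P(X<=1) = P(X=0) + P(X=1)
= 1/387420489 + 8/43046721
= 73/387420489

73/387420489


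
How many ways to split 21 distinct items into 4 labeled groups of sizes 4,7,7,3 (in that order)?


21! = 51090942171709440000
Denominator: 4!=24 * 7!=5040 * 7!=5040 * 3!=6
Coefficient = 51090942171709440000 / 3657830400 = 13967553600

13967553600


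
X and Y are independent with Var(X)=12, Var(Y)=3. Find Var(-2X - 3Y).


Independence => Cov(X,Y)=0
Var(-2X - 3Y) = (-2)^2*Var(X) + (-3)^2*Var(Y)
= 4*12 + 9*3 = 75

75


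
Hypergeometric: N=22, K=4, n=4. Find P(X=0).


P(X=0) = C(4,0)*C(18,4) / C(22,4)
= 1*3060 / 7315
= 3060/7315 = 612/1463

612/1463


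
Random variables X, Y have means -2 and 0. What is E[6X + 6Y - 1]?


E[6X + 6Y - 1] = 6*E[X] + 6*E[Y] - 1
= (6)*(-2) + (6)*(0) + (-1)
= -12 + 0 - 1 = -13

-13


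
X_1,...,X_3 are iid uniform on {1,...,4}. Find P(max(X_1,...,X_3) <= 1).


P(max <= 1) = P(all X_i <= 1) = (P(X_1 <= 1))^3
= (1/4)^3 = 1/64

1/64


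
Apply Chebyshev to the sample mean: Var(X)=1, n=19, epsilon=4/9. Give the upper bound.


Var(Xbar) = Var(X)/n = 1/19
Chebyshev: P(|Xbar-mu| >= 4/9) <= Var(Xbar)/(4/9)^2 = (1/19)/(16/81) = 81/304

81/304


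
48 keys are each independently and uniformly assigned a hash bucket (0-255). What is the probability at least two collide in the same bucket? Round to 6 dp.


P(all different) = prod((256-i)/256 for i=0..47) = 0.009029
P(at least one match) = 1 - 0.009029 = 0.990971

0.990971


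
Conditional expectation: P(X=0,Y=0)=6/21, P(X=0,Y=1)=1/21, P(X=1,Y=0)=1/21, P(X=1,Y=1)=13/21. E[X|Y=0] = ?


P(Y=0) = 7/21
E[X|Y=0] = (0*6 + 1*1)/7 = 1/7

1/7


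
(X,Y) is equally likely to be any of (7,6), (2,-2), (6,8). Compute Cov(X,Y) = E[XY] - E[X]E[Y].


E[X]=5, E[Y]=4, E[XY]=86/3
Cov(X,Y) = E[XY] - E[X]E[Y] = 86/3 - 5*4 = 26/3

26/3


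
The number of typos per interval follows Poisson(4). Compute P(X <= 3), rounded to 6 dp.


P(X<=3) = e^(-4)*4^0/0! + e^(-4)*4^1/1! + e^(-4)*4^2/2! + e^(-4)*4^3/3!
≈ 0.0183156389 + 0.0732625556 + 0.1465251111 + 0.1953668148
= 0.4334701204
≈ 0.433470

0.433470


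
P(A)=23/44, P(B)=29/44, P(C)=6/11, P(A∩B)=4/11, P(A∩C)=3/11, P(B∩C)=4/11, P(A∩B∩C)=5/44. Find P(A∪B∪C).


P(A∪B∪C) = P(A)+P(B)+P(C) - P(AB)-P(AC)-P(BC) + P(ABC)
= 23/44+29/44+6/11 - 4/11-3/11-4/11 + 5/44
= 37/44

37/44


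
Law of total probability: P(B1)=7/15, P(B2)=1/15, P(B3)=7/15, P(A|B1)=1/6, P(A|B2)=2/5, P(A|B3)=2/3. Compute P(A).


P(A) = P(A|B1)P(B1) + P(A|B2)P(B2) + P(A|B3)P(B3)
= 1/6*7/15 + 2/5*1/15 + 2/3*7/15
= 7/90 + 2/75 + 14/45 = 187/450

187/450


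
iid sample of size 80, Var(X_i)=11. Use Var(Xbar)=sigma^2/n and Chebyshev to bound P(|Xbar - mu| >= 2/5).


Var(Xbar) = Var(X)/n = 11/80
Chebyshev: P(|Xbar-mu| >= 2/5) <= Var(Xbar)/(2/5)^2 = (11/80)/(4/25) = 55/64

55/64


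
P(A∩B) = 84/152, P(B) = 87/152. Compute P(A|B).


P(A|B) = P(A∩B)/P(B) = (84/152)/(87/152) = 84/87 = 28/29

28/29


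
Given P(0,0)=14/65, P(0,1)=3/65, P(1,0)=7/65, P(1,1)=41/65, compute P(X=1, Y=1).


Read from table: P(X=1, Y=1) = 41/65

41/65


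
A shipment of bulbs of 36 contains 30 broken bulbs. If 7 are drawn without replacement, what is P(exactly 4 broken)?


P(X=4) = C(30,4)*C(6,3) / C(36,7)
= 27405*20 / 8347680
= 548100/8347680 = 3045/46376

3045/46376


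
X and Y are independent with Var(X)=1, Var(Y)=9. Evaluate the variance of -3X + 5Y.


Independence => Cov(X,Y)=0
Var(-3X + 5Y) = (-3)^2*Var(X) + 5^2*Var(Y)
= 9*1 + 25*9 = 234

234


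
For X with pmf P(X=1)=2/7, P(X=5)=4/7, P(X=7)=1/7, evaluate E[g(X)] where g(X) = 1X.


E[1X] = sum(g(x)*P(x))
= 1*2/7 + 5*4/7 + 7*1/7
= 29/7

29/7


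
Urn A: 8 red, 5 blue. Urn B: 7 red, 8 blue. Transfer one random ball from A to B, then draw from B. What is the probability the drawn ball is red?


P(transfer red) = 8/13; P(transfer blue) = 5/13
If red transferred: Urn II has 8 red of 16, so P(red|red moved) = 1/2
If blue transferred: Urn II has 7 red of 16, so P(red|blue moved) = 7/16
By total probability: P(red) = 8/13*1/2 + 5/13*7/16 = 99/208

99/208


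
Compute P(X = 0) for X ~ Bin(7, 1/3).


P(X=0) = C(7,0) * p^0 * (1-p)^7
= 1 * 1 * 128/2187
= 128/2187

128/2187


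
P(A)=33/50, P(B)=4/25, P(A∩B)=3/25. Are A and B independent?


P(A)*P(B) = 33/50*4/25 = 66/625
P(A∩B) = 3/25 != 66/625, so not independent

No, A and B are not independent


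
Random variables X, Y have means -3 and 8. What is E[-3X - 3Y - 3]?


E[-3X - 3Y - 3] = -3*E[X] - 3*E[Y] - 3
= (-3)*(-3) + (-3)*(8) + (-3)
= 9 - 24 - 3 = -18

-18


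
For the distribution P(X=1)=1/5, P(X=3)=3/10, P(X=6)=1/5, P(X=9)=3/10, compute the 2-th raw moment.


E[X^2] = sum(x^2 * P(x))
= 1*1/5 + 9*3/10 + 36*1/5 + 81*3/10
= 172/5

172/5


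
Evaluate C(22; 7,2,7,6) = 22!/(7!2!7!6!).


22! = 1124000727777607680000
Denominator: 7!=5040 * 2!=2 * 7!=5040 * 6!=720
Coefficient = 1124000727777607680000 / 36578304000 = 30728617920

30728617920


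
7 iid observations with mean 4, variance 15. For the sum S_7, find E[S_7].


E[S_n] = n*E[X_1] = 7*4 = 28

28


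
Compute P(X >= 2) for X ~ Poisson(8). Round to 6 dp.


P(X>=2) = 1 - P(X<=1) = 1 - (e^(-8)*8^0/0! + e^(-8)*8^1/1!)
≈ 1 - (0.0003354626 + 0.0026837010)
= 1 - 0.0030191636 = 0.9969808364
≈ 0.996981

0.996981


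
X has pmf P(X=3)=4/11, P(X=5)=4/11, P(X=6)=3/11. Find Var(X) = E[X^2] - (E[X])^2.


E[X] = 50/11, E[X^2] = 244/11
Var(X) = E[X^2] - (E[X])^2 = 244/11 - (50/11)^2 = 184/121

184/121


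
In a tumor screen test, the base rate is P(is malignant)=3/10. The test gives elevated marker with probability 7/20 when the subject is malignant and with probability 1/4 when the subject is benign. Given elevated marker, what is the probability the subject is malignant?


P(A) = P(A|B)P(B) + P(A|B')P(B') = 7/20*3/10 + 1/4*7/10 = 7/25
P(B|A) = P(A|B)P(B)/P(A) = (21/200)/(7/25) = 3/8

3/8


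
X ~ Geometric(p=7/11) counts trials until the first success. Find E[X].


For geometric (trials until first success), E[X] = 1/p = 1/(7/11) = 11/7

11/7


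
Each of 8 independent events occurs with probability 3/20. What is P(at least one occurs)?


P(at least one) = 1 - P(none)
P(none) = (1 - 3/20)^8 = (17/20)^8 = 6975757441/25600000000
P(at least one) = 1 - 6975757441/25600000000 = 18624242559/25600000000

18624242559/25600000000


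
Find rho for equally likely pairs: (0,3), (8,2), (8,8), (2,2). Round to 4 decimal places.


Cov(X,Y) = 4.1250, Var(X) = 12.7500, Var(Y) = 6.1875
rho = Cov/(sqrt(VarX)*sqrt(VarY)) = 0.4644

0.4644


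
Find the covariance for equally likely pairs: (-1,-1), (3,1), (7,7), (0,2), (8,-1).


E[X]=17/5, E[Y]=8/5, E[XY]=9
Cov(X,Y) = E[XY] - E[X]E[Y] = 9 - 17/5*8/5 = 89/25

89/25


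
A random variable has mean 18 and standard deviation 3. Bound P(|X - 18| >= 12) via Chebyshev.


k = 12/3 = 4
Chebyshev: P(|X-mu| >= k*sigma) <= 1/k^2 = 1/4^2 = 1/16

1/16


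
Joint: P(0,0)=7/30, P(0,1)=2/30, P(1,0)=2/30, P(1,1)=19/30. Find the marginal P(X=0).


P(X=0) = P(0,0)+P(0,1) = 7/30 + 2/30 = 9/30 = 3/10

3/10


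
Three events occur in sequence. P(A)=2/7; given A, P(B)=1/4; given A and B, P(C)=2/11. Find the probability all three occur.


P(A∩B∩C) = P(A) * P(B|A) * P(C|A∩B)
= 2/7 * 1/4 * 2/11
= 1/14 * 2/11 = 1/77

1/77


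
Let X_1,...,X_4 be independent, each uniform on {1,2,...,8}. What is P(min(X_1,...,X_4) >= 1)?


P(min >= 1) = P(all X_i >= 1) = (P(X_1 >= 1))^4
= (8/8)^4 = 1^4 = 1

1


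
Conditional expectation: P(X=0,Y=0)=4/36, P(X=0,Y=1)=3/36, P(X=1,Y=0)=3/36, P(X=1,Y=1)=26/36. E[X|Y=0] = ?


P(Y=0) = 7/36
E[X|Y=0] = (0*4 + 1*3)/7 = 3/7

3/7


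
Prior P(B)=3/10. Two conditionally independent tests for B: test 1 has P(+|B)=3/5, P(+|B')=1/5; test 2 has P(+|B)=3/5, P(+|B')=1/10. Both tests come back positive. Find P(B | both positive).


After test 1: P(+) = 3/5*3/10 + 1/5*7/10 = 8/25
P(B|+) = (9/50)/(8/25) = 9/16
After test 2 (use post1 as new prior): P(+) = 3/5*9/16 + 1/10*7/16 = 61/160
P(B|+,+) = (27/80)/(61/160) = 54/61

54/61


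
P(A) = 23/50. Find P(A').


P(A') = 1 - P(A) = 1 - 23/50 = 27/50

27/50


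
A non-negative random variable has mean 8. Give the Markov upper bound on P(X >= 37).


Markov: P(X >= a) <= E[X]/a
P(X >= 37) <= 8/37

8/37


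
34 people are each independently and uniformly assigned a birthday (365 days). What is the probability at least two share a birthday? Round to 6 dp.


P(all different) = prod((365-i)/365 for i=0..33) = 0.204683
P(at least one match) = 1 - 0.204683 = 0.795317

0.795317


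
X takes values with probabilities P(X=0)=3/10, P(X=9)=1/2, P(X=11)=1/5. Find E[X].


E[X] = sum(x * P(x))
= 0*3/10 + 9*1/2 + 11*1/5
= 67/10

67/10


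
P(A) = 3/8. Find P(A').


P(A') = 1 - P(A) = 1 - 3/8 = 5/8

5/8


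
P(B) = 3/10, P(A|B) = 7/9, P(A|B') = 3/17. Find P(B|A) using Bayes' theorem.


P(A) = P(A|B)P(B) + P(A|B')P(B') = 7/9*3/10 + 3/17*7/10 = 91/255
P(B|A) = P(A|B)P(B)/P(A) = (7/30)/(91/255) = 17/26

17/26


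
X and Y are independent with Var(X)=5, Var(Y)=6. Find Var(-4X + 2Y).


Independence => Cov(X,Y)=0
Var(-4X + 2Y) = (-4)^2*Var(X) + 2^2*Var(Y)
= 16*5 + 4*6 = 104

104


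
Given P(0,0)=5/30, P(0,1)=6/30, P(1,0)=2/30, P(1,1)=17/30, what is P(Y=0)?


P(Y=0) = P(0,0)+P(1,0) = 5/30 + 2/30 = 7/30

7/30


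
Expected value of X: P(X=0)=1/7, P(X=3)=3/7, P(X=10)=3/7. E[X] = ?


E[X] = sum(x * P(x))
= 0*1/7 + 3*3/7 + 10*3/7
= 39/7

39/7


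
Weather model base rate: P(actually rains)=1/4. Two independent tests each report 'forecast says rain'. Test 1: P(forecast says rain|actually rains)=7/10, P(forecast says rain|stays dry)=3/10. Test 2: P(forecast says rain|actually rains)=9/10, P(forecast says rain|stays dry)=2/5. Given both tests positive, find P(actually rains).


After test 1: P(+) = 7/10*1/4 + 3/10*3/4 = 2/5
P(B|+) = (7/40)/(2/5) = 7/16
After test 2 (use post1 as new prior): P(+) = 9/10*7/16 + 2/5*9/16 = 99/160
P(B|+,+) = (63/160)/(99/160) = 7/11

7/11


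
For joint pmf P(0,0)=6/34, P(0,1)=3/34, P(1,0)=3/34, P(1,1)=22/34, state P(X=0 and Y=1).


Read from table: P(X=0, Y=1) = 3/34

3/34


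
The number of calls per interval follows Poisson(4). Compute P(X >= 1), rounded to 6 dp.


P(X>=1) = 1 - P(X<=0) = 1 - (e^(-4)*4^0/0!)
≈ 1 - 0.0183156389 = 0.9816843611
≈ 0.981684

0.981684


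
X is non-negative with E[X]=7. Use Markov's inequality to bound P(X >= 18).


Markov: P(X >= a) <= E[X]/a
P(X >= 18) <= 7/18

7/18


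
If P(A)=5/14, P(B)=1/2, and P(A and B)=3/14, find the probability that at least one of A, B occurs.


P(A∪B) = P(A) + P(B) - P(A∩B)
= 5/14 + 1/2 - 3/14 = 9/14

9/14


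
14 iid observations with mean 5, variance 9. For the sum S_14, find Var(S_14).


By independence, Var(S_n) = n*Var(X_1) = 14*9 = 126

126


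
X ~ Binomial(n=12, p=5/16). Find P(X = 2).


P(X=2) = C(12,2) * p^2 * (1-p)^10
= 66 * 25/256 * 25937424601/1099511627776
= 21398375295825/140737488355328

21398375295825/140737488355328


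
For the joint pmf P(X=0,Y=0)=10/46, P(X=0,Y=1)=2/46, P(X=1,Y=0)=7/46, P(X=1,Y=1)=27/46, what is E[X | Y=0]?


P(Y=0) = 17/46
E[X|Y=0] = (0*10 + 1*7)/17 = 7/17

7/17


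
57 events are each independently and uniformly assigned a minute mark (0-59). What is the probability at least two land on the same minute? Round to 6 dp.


P(all different) = prod((60-i)/60 for i=0..56) = 0.000000
P(at least one match) = 1 - 0.000000 = 1.000000

1.000000


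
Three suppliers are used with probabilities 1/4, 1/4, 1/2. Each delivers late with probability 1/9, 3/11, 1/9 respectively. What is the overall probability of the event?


P(A) = P(A|B1)P(B1) + P(A|B2)P(B2) + P(A|B3)P(B3)
= 1/9*1/4 + 3/11*1/4 + 1/9*1/2
= 1/36 + 3/44 + 1/18 = 5/33

5/33


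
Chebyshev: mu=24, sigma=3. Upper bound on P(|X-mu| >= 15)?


k = 15/3 = 5
Chebyshev: P(|X-mu| >= k*sigma) <= 1/k^2 = 1/5^2 = 1/25

1/25


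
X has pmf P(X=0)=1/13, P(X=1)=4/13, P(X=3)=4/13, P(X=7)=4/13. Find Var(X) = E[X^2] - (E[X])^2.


E[X] = 44/13, E[X^2] = 236/13
Var(X) = E[X^2] - (E[X])^2 = 236/13 - (44/13)^2 = 1132/169

1132/169


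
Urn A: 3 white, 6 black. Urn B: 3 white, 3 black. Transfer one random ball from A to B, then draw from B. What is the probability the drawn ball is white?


P(transfer white) = 3/9 = 1/3; P(transfer black) = 2/3
If white transferred: Urn II has 4 white of 7, so P(white|white moved) = 4/7
If black transferred: Urn II has 3 white of 7, so P(white|black moved) = 3/7
By total probability: P(white) = 1/3*4/7 + 2/3*3/7 = 10/21

10/21


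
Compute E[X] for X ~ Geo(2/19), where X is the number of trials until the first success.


For geometric (trials until first success), E[X] = 1/p = 1/(2/19) = 19/2

19/2


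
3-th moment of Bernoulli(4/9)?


For Bernoulli: X in {0,1}
E[X^3] = 0^3*(1-4/9) + 1^3*4/9 = 4/9

4/9


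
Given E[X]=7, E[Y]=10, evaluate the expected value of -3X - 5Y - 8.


E[-3X - 5Y - 8] = -3*E[X] - 5*E[Y] - 8
= (-3)*(7) + (-5)*(10) + (-8)
= -21 - 50 - 8 = -79

-79


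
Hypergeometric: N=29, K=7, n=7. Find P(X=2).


P(X=2) = C(7,2)*C(22,5) / C(29,7)
= 21*26334 / 1560780
= 553014/1560780 = 30723/86710

30723/86710


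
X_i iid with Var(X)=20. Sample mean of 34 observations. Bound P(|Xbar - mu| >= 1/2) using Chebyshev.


Var(Xbar) = Var(X)/n = 20/34
Chebyshev: P(|Xbar-mu| >= 1/2) <= Var(Xbar)/(1/2)^2 = (10/17)/(1/4) = 40/17
Bound exceeds 1, so trivial bound: 1

1


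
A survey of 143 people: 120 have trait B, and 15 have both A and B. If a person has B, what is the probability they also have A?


P(A|B) = P(A∩B)/P(B) = (15/143)/(120/143) = 15/120 = 1/8

1/8


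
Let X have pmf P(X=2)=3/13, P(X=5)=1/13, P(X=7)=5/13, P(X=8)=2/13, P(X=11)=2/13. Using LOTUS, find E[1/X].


E[1/X] = sum(g(x)*P(x))
= 1/2*3/13 + 1/5*1/13 + 1/7*5/13 + 1/8*2/13 + 1/11*2/13
= 4383/20020

4383/20020


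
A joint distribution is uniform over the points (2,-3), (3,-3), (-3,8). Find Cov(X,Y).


E[X]=2/3, E[Y]=2/3, E[XY]=-13
Cov(X,Y) = E[XY] - E[X]E[Y] = -13 - 2/3*2/3 = -121/9

-121/9


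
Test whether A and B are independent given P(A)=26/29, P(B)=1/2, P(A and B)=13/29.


P(A)*P(B) = 26/29*1/2 = 13/29
P(A∩B) = 13/29, which equals P(A)P(B), so independent

Yes, A and B are independent


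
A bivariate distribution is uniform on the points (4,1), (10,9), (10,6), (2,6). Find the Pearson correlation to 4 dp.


Cov(X,Y) = 5.7500, Var(X) = 12.7500, Var(Y) = 8.2500
rho = Cov/(sqrt(VarX)*sqrt(VarY)) = 0.5606

0.5606


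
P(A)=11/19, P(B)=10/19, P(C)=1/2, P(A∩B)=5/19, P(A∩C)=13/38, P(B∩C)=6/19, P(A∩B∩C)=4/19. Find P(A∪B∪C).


P(A∪B∪C) = P(A)+P(B)+P(C) - P(AB)-P(AC)-P(BC) + P(ABC)
= 11/19+10/19+1/2 - 5/19-13/38-6/19 + 4/19
= 17/19

17/19


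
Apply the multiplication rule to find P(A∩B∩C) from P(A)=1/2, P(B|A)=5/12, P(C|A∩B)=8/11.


P(A∩B∩C) = P(A) * P(B|A) * P(C|A∩B)
= 1/2 * 5/12 * 8/11
= 5/24 * 8/11 = 5/33

5/33


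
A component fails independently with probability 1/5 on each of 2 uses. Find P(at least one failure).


P(at least one) = 1 - P(none)
P(none) = (1 - 1/5)^2 = (4/5)^2 = 16/25
P(at least one) = 1 - 16/25 = 9/25

9/25


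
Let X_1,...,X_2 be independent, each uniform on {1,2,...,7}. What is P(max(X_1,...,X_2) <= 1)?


P(max <= 1) = P(all X_i <= 1) = (P(X_1 <= 1))^2
= (1/7)^2 = 1/49

1/49


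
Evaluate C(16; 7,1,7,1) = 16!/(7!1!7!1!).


16! = 20922789888000
Denominator: 7!=5040 * 1!=1 * 7!=5040 * 1!=1
Coefficient = 20922789888000 / 25401600 = 823680

823680


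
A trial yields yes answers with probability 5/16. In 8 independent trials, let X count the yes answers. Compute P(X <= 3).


P(X<=3) = P(X=0) + P(X=1) + P(X=2) + P(X=3)
= 214358881/4294967296 + 97435855/536870912 + 310023175/1073741824 + 140919625/536870912
= 3361295421/4294967296

3361295421/4294967296


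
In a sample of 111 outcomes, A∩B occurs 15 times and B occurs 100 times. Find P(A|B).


P(A|B) = P(A∩B)/P(B) = (15/111)/(100/111) = 15/100 = 3/20

3/20


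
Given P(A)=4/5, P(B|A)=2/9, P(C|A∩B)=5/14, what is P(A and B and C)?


P(A∩B∩C) = P(A) * P(B|A) * P(C|A∩B)
= 4/5 * 2/9 * 5/14
= 8/45 * 5/14 = 4/63

4/63


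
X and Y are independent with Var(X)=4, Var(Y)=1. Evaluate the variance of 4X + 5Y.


Independence => Cov(X,Y)=0
Var(4X + 5Y) = 4^2*Var(X) + 5^2*Var(Y)
= 16*4 + 25*1 = 89

89


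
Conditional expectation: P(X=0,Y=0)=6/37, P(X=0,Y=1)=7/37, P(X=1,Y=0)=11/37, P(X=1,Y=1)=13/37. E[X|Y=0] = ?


P(Y=0) = 17/37
E[X|Y=0] = (0*6 + 1*11)/17 = 11/17

11/17


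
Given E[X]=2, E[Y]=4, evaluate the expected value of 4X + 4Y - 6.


E[4X + 4Y - 6] = 4*E[X] + 4*E[Y] - 6
= (4)*(2) + (4)*(4) + (-6)
= 8 + 16 - 6 = 18

18


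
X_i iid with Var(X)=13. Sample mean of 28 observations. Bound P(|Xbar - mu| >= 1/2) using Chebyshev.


Var(Xbar) = Var(X)/n = 13/28
Chebyshev: P(|Xbar-mu| >= 1/2) <= Var(Xbar)/(1/2)^2 = (13/28)/(1/4) = 13/7
Bound exceeds 1, so trivial bound: 1

1


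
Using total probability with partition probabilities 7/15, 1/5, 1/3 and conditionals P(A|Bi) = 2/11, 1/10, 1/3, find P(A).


P(A) = P(A|B1)P(B1) + P(A|B2)P(B2) + P(A|B3)P(B3)
= 2/11*7/15 + 1/10*1/5 + 1/3*1/3
= 14/165 + 1/50 + 1/9 = 1069/4950

1069/4950


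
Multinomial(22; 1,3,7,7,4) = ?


22! = 1124000727777607680000
Denominator: 1!=1 * 3!=6 * 7!=5040 * 7!=5040 * 4!=24
Coefficient = 1124000727777607680000 / 3657830400 = 307286179200

307286179200


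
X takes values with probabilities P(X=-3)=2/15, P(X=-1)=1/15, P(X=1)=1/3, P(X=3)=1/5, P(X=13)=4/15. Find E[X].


E[X] = sum(x * P(x))
= -3*2/15 - 1*1/15 + 1*1/3 + 3*1/5 + 13*4/15
= 59/15

59/15


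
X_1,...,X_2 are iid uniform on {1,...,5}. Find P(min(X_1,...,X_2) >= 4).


P(min >= 4) = P(all X_i >= 4) = (P(X_1 >= 4))^2
= (2/5)^2 = 4/25

4/25


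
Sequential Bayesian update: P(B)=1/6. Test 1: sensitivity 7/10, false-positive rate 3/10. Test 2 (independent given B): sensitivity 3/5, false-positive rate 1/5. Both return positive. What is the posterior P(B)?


After test 1: P(+) = 7/10*1/6 + 3/10*5/6 = 11/30
P(B|+) = (7/60)/(11/30) = 7/22
After test 2 (use post1 as new prior): P(+) = 3/5*7/22 + 1/5*15/22 = 18/55
P(B|+,+) = (21/110)/(18/55) = 7/12

7/12


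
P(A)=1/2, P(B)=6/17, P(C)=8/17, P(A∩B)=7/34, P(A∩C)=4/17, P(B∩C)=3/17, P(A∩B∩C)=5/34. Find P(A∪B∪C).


P(A∪B∪C) = P(A)+P(B)+P(C) - P(AB)-P(AC)-P(BC) + P(ABC)
= 1/2+6/17+8/17 - 7/34-4/17-3/17 + 5/34
= 29/34

29/34


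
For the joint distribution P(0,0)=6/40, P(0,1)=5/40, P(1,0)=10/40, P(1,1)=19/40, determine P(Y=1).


P(Y=1) = P(0,1)+P(1,1) = 5/40 + 19/40 = 24/40 = 3/5

3/5


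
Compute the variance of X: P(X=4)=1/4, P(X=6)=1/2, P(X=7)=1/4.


E[X] = 23/4, E[X^2] = 137/4
Var(X) = E[X^2] - (E[X])^2 = 137/4 - (23/4)^2 = 19/16

19/16


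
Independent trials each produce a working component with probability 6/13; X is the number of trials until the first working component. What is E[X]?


For geometric (trials until first success), E[X] = 1/p = 1/(6/13) = 13/6

13/6


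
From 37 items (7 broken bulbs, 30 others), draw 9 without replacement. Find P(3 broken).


P(X=3) = C(7,3)*C(30,6) / C(37,9)
= 35*593775 / 124403620
= 20782125/124403620 = 143325/857956

143325/857956


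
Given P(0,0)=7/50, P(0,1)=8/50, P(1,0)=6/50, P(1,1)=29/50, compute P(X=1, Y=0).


Read from table: P(X=1, Y=0) = 6/50 = 3/25

3/25


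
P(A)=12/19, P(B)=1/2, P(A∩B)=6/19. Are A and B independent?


P(A)*P(B) = 12/19*1/2 = 6/19
P(A∩B) = 6/19, which equals P(A)P(B), so independent

Yes, A and B are independent


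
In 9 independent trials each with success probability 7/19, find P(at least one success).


P(at least one) = 1 - P(none)
P(none) = (1 - 7/19)^9 = (12/19)^9 = 5159780352/322687697779
P(at least one) = 1 - 5159780352/322687697779 = 317527917427/322687697779

317527917427/322687697779


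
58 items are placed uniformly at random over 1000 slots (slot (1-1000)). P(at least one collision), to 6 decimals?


P(all different) = prod((1000-i)/1000 for i=0..57) = 0.185328
P(at least one match) = 1 - 0.185328 = 0.814672

0.814672


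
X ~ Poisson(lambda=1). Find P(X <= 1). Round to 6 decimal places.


P(X<=1) = e^(-1)*1^0/0! + e^(-1)*1^1/1!
≈ 0.3678794412 + 0.3678794412
= 0.7357588824
≈ 0.735759

0.735759


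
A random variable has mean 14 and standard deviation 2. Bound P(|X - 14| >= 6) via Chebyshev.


k = 6/2 = 3
Chebyshev: P(|X-mu| >= k*sigma) <= 1/k^2 = 1/3^2 = 1/9

1/9


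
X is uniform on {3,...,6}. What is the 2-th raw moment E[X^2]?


E[X^2] = (1/4) * sum(x^2 for x=3..6)
= 86/4 = 43/2

43/2


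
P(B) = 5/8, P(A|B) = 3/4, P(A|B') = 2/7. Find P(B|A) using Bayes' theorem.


P(A) = P(A|B)P(B) + P(A|B')P(B') = 3/4*5/8 + 2/7*3/8 = 129/224
P(B|A) = P(A|B)P(B)/P(A) = (15/32)/(129/224) = 35/43

35/43


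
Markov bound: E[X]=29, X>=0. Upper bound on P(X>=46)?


Markov: P(X >= a) <= E[X]/a
P(X >= 46) <= 29/46

29/46


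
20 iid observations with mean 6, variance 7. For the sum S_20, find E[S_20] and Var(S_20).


E[S_n] = n*mu = 20*6 = 120
Var(S_n) = n*sigma^2 = 20*7 = 140

E[S_20]=120, Var(S_20)=140


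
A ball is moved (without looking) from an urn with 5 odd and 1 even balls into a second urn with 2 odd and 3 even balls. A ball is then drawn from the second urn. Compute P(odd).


P(transfer odd) = 5/6; P(transfer even) = 1/6
If odd transferred: Urn II has 3 odd of 6, so P(odd|odd moved) = 1/2
If even transferred: Urn II has 2 odd of 6, so P(odd|even moved) = 1/3
By total probability: P(odd) = 5/6*1/2 + 1/6*1/3 = 17/36

17/36


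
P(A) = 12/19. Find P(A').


P(A') = 1 - P(A) = 1 - 12/19 = 7/19

7/19


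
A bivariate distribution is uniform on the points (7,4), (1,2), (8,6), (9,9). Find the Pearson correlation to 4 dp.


Cov(X,Y) = 6.9375, Var(X) = 9.6875, Var(Y) = 6.6875
rho = Cov/(sqrt(VarX)*sqrt(VarY)) = 0.8619

0.8619


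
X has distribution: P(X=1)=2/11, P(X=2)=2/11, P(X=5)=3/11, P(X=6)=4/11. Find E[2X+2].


E[2X+2] = sum(g(x)*P(x))
= 4*2/11 + 6*2/11 + 12*3/11 + 14*4/11
= 112/11

112/11


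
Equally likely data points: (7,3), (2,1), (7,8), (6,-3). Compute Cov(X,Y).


E[X]=11/2, E[Y]=9/4, E[XY]=61/4
Cov(X,Y) = E[XY] - E[X]E[Y] = 61/4 - 11/2*9/4 = 23/8

23/8


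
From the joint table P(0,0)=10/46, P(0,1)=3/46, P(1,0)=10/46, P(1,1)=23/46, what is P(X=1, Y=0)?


Read from table: P(X=1, Y=0) = 10/46 = 5/23

5/23


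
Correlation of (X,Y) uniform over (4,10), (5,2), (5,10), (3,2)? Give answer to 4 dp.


Cov(X,Y) = 1.0000, Var(X) = 0.6875, Var(Y) = 16.0000
rho = Cov/(sqrt(VarX)*sqrt(VarY)) = 0.3015

0.3015


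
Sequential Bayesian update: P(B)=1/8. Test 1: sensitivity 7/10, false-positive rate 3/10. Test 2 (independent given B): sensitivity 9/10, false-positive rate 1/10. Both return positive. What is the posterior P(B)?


After test 1: P(+) = 7/10*1/8 + 3/10*7/8 = 7/20
P(B|+) = (7/80)/(7/20) = 1/4
After test 2 (use post1 as new prior): P(+) = 9/10*1/4 + 1/10*3/4 = 3/10
P(B|+,+) = (9/40)/(3/10) = 3/4

3/4


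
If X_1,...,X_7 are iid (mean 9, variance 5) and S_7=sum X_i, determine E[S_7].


E[S_n] = n*E[X_1] = 7*9 = 63

63


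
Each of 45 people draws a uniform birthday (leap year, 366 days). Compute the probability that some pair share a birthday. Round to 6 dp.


P(all different) = prod((366-i)/366 for i=0..44) = 0.059503
P(at least one match) = 1 - 0.059503 = 0.940497

0.940497


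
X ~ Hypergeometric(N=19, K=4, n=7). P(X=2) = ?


P(X=2) = C(4,2)*C(15,5) / C(19,7)
= 6*3003 / 50388
= 18018/50388 = 231/646

231/646


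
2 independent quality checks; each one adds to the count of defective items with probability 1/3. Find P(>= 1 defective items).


P(at least one) = 1 - P(none)
P(none) = (1 - 1/3)^2 = (2/3)^2 = 4/9
P(at least one) = 1 - 4/9 = 5/9

5/9


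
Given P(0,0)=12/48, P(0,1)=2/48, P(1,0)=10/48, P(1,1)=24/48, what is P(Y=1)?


P(Y=1) = P(0,1)+P(1,1) = 2/48 + 24/48 = 26/48 = 13/24

13/24


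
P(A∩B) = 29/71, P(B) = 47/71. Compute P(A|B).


P(A|B) = P(A∩B)/P(B) = (29/71)/(47/71) = 29/47

29/47


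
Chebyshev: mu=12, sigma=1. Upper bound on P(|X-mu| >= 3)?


k = 3/1 = 3
Chebyshev: P(|X-mu| >= k*sigma) <= 1/k^2 = 1/3^2 = 1/9

1/9


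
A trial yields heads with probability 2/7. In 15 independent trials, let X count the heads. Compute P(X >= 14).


P(X>=14) = P(X=14) + P(X=15)
= 1228800/4747561509943 + 32768/4747561509943
= 180224/678223072849

180224/678223072849


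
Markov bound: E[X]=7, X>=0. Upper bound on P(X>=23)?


Markov: P(X >= a) <= E[X]/a
P(X >= 23) <= 7/23

7/23


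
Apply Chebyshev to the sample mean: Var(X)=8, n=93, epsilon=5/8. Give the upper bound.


Var(Xbar) = Var(X)/n = 8/93
Chebyshev: P(|Xbar-mu| >= 5/8) <= Var(Xbar)/(5/8)^2 = (8/93)/(25/64) = 512/2325

512/2325


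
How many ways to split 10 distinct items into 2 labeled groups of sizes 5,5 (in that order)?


10! = 3628800
Denominator: 5!=120 * 5!=120
Coefficient = 3628800 / 14400 = 252

252


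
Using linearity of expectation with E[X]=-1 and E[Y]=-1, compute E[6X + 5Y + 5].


E[6X + 5Y + 5] = 6*E[X] + 5*E[Y] + 5
= (6)*(-1) + (5)*(-1) + (5)
= -6 - 5 + 5 = -6

-6


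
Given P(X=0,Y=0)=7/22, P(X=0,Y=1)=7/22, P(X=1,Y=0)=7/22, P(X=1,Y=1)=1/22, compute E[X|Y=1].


P(Y=1) = 8/22
E[X|Y=1] = (0*7 + 1*1)/8 = 1/8

1/8


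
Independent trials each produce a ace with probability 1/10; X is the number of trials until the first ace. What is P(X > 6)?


P(X > 6) = P(first 6 trials all fail) = (1-p)^6 = (9/10)^6 = 531441/1000000

531441/1000000


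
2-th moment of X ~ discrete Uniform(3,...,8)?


E[X^2] = (1/6) * sum(x^2 for x=3..8)
= 199/6

199/6


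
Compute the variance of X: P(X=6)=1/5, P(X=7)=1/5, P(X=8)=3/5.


E[X] = 37/5, E[X^2] = 277/5
Var(X) = E[X^2] - (E[X])^2 = 277/5 - (37/5)^2 = 16/25

16/25


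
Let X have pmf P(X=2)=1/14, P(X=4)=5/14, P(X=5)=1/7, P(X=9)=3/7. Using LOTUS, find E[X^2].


E[X^2] = sum(g(x)*P(x))
= 4*1/14 + 16*5/14 + 25*1/7 + 81*3/7
= 310/7

310/7


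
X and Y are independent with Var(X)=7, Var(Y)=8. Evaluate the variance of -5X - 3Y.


Independence => Cov(X,Y)=0
Var(-5X - 3Y) = (-5)^2*Var(X) + (-3)^2*Var(Y)
= 25*7 + 9*8 = 247

247


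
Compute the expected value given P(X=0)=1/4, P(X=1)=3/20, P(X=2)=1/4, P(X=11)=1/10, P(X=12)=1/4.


E[X] = sum(x * P(x))
= 0*1/4 + 1*3/20 + 2*1/4 + 11*1/10 + 12*1/4
= 19/4

19/4


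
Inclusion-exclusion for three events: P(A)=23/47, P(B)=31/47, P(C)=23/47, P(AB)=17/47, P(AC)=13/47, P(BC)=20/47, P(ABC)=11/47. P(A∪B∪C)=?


P(A∪B∪C) = P(A)+P(B)+P(C) - P(AB)-P(AC)-P(BC) + P(ABC)
= 23/47+31/47+23/47 - 17/47-13/47-20/47 + 11/47
= 38/47

38/47
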